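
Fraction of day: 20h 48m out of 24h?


0.8667 (86.67%)

Total minutes: 20×60 + 48 = 1248
Day = 24×60 = 1440 minutes
Fraction = 1248/1440 ≈ 0.8667
As a percentage: 1248/1440 × 100 ≈ 86.67%


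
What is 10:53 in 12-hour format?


10:53 AM

Hour: 10
10 < 12 → AM


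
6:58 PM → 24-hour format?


18:58

Input: 6:58 PM
PM: 6 + 12 = 18


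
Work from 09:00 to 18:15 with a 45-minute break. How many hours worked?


8h 30m (510 minutes)

Total time = (18×60+15) - (9×60+0)
= 1095 - 540 = 555 min
Minus break: 555 - 45 = 510 min
= 8h 30m


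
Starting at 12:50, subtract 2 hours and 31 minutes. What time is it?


10:19

Start: 770 minutes from midnight
Subtract: 151 minutes
Remaining: 770 - 151 = 619
Hours: 10, Minutes: 19


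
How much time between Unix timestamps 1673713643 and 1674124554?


410911 seconds (114.1 hours / 4.76 days)

Difference = 1674124554 - 1673713643 = 410911 seconds
In hours: 410911 / 3600 ≈ 114.1
In days: 410911 / 86400 ≈ 4.76


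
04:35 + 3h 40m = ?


Start: 275 minutes from midnight
Add: 220 minutes
Total: 495 minutes
Hours: 495 ÷ 60 = 8 remainder 15

08:15


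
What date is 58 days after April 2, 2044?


Start: April 2, 2044
Add 58 days
April 2 → May 1: 30 - 2 + 1 = 29 days (58 - 29 = 29 left)
May 1 + 29 = May 30, 2044

May 30, 2044


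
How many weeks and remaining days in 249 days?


35 weeks 4 days

Weeks: 249 ÷ 7 = 35 remainder 4


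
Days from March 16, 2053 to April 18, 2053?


33 days

From March 16, 2053 to April 18, 2053
Rest of March 2053: 31 - 16 = 15
Days into April 2053: 18
Total = 15 + 18 = 33 days


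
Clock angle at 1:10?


25.0°

Hour hand = 1×30 + 10×0.5 = 35.0°
Minute hand = 10×6 = 60°
Difference = |35.0 - 60| = 25.0°


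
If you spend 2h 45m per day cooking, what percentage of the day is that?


11.5%

Time: 165 minutes
Day: 1440 minutes
Percentage = (165/1440) × 100 ≈ 11.5%


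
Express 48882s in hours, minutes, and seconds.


13h 34m 42s

Hours: 48882 ÷ 3600 = 13 remainder 2082
Minutes: 2082 ÷ 60 = 34 remainder 42
Seconds: 42


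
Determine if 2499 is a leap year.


Rules: divisible by 4 AND (not by 100 OR by 400)
2499 ÷ 4 = 624 remainder 3 → not divisible by 4
Not divisible by 4 → not a leap year

No


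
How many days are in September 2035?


30 days

Month: September (month 9)
September has 30 days


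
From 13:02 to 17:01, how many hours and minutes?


End time in minutes: 17×60 + 1 = 1021
Start time in minutes: 13×60 + 2 = 782
Difference = 1021 - 782 = 239 minutes
= 3 hours 59 minutes

3h 59m


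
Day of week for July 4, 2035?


Zeller's congruence:
q=4, m=7, k=35, j=20
h = (4 + ⌊13×8/5⌋ + 35 + ⌊35/4⌋ + ⌊20/4⌋ - 2×20) mod 7
= (4 + 20 + 35 + 8 + 5 - 40) mod 7
= 32 mod 7 = 4
h=4 → Wednesday

Wednesday


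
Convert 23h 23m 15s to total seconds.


84195 seconds

Hours: 23 × 3600 = 82800
Minutes: 23 × 60 = 1380
Seconds: 15
Total = 82800 + 1380 + 15 = 84195


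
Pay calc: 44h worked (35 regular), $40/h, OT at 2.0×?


Regular: 35h × $40 = $1400.00
Overtime: 44 - 35 = 9h
OT pay: 9h × $40 × 2.0 = $720.00
Total = $1400.00 + $720.00 = $2120.00

$2120.00


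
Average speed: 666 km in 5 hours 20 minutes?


124.9 km/h

Distance: 666 km
Time: 5h 20m = 320 min = 320/60 = 16/3 hours
Speed = 666 ÷ (16/3) = 666 × 3 / 16 = 1998/16 ≈ 124.9 km/h


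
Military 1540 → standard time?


3:40 PM

Hour: 15
15 - 12 = 3 → PM


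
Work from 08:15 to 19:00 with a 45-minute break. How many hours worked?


10h 0m (600 minutes)

Total time = (19×60+0) - (8×60+15)
= 1140 - 495 = 645 min
Minus break: 645 - 45 = 600 min
= 10h 0m


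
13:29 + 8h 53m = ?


22:22

Start: 809 minutes from midnight
Add: 533 minutes
Total: 1342 minutes
Hours: 1342 ÷ 60 = 22 remainder 22


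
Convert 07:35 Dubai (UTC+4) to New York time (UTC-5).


Time difference = UTC-5 - UTC+4 = -9 hours
New hour = (7 -9) mod 24
= -2 mod 24 = 22
Minutes unchanged → 22:35; -2 < 0 → previous day

22:35 (previous day)


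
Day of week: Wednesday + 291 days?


Sunday

Start: Wednesday (index 2)
(2 + 291) mod 7
= 293 mod 7
= 6
Index 6 → Sunday


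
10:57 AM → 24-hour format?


Input: 10:57 AM
AM hour stays: 10

10:57


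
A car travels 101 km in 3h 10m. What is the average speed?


Distance: 101 km
Time: 3h 10m = 190 min = 190/60 = 19/6 hours
Speed = 101 ÷ (19/6) = 101 × 6 / 19 = 606/19 ≈ 31.9 km/h

31.9 km/h


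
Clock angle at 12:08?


Hour hand (12 ≡ 0 on the dial): 0×30 + 8×0.5 = 4.0°
Minute hand = 8×6 = 48°
Difference = |4.0 - 48| = 44.0°

44.0°


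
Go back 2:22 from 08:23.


Start: 503 minutes from midnight
Subtract: 142 minutes
Remaining: 503 - 142 = 361
Hours: 6, Minutes: 1

06:01


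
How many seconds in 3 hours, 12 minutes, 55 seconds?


11575 seconds

Hours: 3 × 3600 = 10800
Minutes: 12 × 60 = 720
Seconds: 55
Total = 10800 + 720 + 55 = 11575


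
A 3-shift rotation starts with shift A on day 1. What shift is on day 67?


Shift A

Shifts: A, B, C
Start: A (index 0)
Day 67: (0 + 67 - 1) mod 3
= 66 mod 3
= 0
Index 0 → shift A


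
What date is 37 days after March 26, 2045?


Start: March 26, 2045
Add 37 days
March 26 → April 1: 31 - 26 + 1 = 6 days (37 - 6 = 31 left)
April 1 → May 1: 30 - 1 + 1 = 30 days (31 - 30 = 1 left)
May 1 + 1 = May 2, 2045

May 2, 2045


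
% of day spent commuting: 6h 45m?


Time: 405 minutes
Day: 1440 minutes
Percentage = (405/1440) × 100 ≈ 28.1%

28.1%


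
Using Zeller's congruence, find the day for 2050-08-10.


Zeller's congruence:
q=10, m=8, k=50, j=20
h = (10 + ⌊13×9/5⌋ + 50 + ⌊50/4⌋ + ⌊20/4⌋ - 2×20) mod 7
= (10 + 23 + 50 + 12 + 5 - 40) mod 7
= 60 mod 7 = 4
h=4 → Wednesday

Wednesday


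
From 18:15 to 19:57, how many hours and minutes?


1h 42m

End time in minutes: 19×60 + 57 = 1197
Start time in minutes: 18×60 + 15 = 1095
Difference = 1197 - 1095 = 102 minutes
= 1 hours 42 minutes


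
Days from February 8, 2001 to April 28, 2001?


From February 8, 2001 to April 28, 2001
Rest of February 2001: 28 - 8 = 20
Full months: March 31
Days into April 2001: 28
Total = 20 + 31 + 28 = 79 days

79 days


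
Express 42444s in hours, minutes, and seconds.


11h 47m 24s

Hours: 42444 ÷ 3600 = 11 remainder 2844
Minutes: 2844 ÷ 60 = 47 remainder 24
Seconds: 24


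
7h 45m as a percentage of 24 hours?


0.3229 (32.29%)

Total minutes: 7×60 + 45 = 465
Day = 24×60 = 1440 minutes
Fraction = 465/1440 ≈ 0.3229
As a percentage: 465/1440 × 100 ≈ 32.29%


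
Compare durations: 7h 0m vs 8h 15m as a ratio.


28:33 (0.85)

Duration 1: 420 minutes
Duration 2: 495 minutes
Ratio = 420:495
GCD = 15
Simplified = 28:33
As a decimal: 28/33 ≈ 0.85


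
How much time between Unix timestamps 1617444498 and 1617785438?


Difference = 1617785438 - 1617444498 = 340940 seconds
In hours: 340940 / 3600 ≈ 94.7
In days: 340940 / 86400 ≈ 3.95

340940 seconds (94.7 hours / 3.95 days)


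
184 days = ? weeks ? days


26 weeks 2 days

Weeks: 184 ÷ 7 = 26 remainder 2


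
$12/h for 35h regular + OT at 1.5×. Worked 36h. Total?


$438.00

Regular: 35h × $12 = $420.00
Overtime: 36 - 35 = 1h
OT pay: 1h × $12 × 1.5 = $18.00
Total = $420.00 + $18.00 = $438.00


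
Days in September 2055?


30 days

Month: September (month 9)
September has 30 days


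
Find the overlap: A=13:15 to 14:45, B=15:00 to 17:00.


Meeting A: 795-885 (in minutes from midnight)
Meeting B: 900-1020
Overlap start = max(795, 900) = 900
Overlap end = min(885, 1020) = 885
Overlap = max(0, 885 - 900) = 0 min

0 minutes


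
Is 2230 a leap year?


Rules: divisible by 4 AND (not by 100 OR by 400)
2230 ÷ 4 = 557 remainder 2 → not divisible by 4
Not divisible by 4 → not a leap year

No


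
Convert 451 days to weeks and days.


64 weeks 3 days

Weeks: 451 ÷ 7 = 64 remainder 3


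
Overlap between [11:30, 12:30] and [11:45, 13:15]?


Meeting A: 690-750 (in minutes from midnight)
Meeting B: 705-795
Overlap start = max(690, 705) = 705
Overlap end = min(750, 795) = 750
Overlap = max(0, 750 - 705) = 45 min

45 minutes


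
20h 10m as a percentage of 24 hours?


0.8403 (84.03%)

Total minutes: 20×60 + 10 = 1210
Day = 24×60 = 1440 minutes
Fraction = 1210/1440 ≈ 0.8403
As a percentage: 1210/1440 × 100 ≈ 84.03%


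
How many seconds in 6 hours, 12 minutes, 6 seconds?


22326 seconds

Hours: 6 × 3600 = 21600
Minutes: 12 × 60 = 720
Seconds: 6
Total = 21600 + 720 + 6 = 22326


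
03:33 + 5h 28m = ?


09:01

Start: 213 minutes from midnight
Add: 328 minutes
Total: 541 minutes
Hours: 541 ÷ 60 = 9 remainder 1


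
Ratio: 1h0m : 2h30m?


Duration 1: 60 minutes
Duration 2: 150 minutes
Ratio = 60:150
GCD = 30
Simplified = 2:5
As a decimal: 2/5 = 0.40

2:5 (0.40)


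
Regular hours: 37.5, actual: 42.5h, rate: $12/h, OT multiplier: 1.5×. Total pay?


$540.00

Regular: 37.5h × $12 = $450.00
Overtime: 42.5 - 37.5 = 5.0h
OT pay: 5.0h × $12 × 1.5 = $90.00
Total = $450.00 + $90.00 = $540.00


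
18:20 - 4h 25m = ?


13:55

Start: 1100 minutes from midnight
Subtract: 265 minutes
Remaining: 1100 - 265 = 835
Hours: 13, Minutes: 55


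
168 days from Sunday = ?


Sunday

Start: Sunday (index 6)
(6 + 168) mod 7
= 174 mod 7
= 6
Index 6 → Sunday


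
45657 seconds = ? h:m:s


12h 40m 57s

Hours: 45657 ÷ 3600 = 12 remainder 2457
Minutes: 2457 ÷ 60 = 40 remainder 57
Seconds: 57


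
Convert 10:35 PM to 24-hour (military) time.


22:35

Input: 10:35 PM
PM: 10 + 12 = 22


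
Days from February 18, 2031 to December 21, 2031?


306 days

From February 18, 2031 to December 21, 2031
Rest of February 2031: 28 - 18 = 10
Full months: March 31, April 30, May 31, June 30, July 31, August 31, September 30, October 31, November 30
Days into December 2031: 21
Total = 10 + 31 + 30 + 31 + 30 + 31 + 31 + 30 + 31 + 30 + 21 = 306 days


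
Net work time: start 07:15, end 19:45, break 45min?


11h 45m (705 minutes)

Total time = (19×60+45) - (7×60+15)
= 1185 - 435 = 750 min
Minus break: 750 - 45 = 705 min
= 11h 45m


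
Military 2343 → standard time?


Hour: 23
23 - 12 = 11 → PM

11:43 PM


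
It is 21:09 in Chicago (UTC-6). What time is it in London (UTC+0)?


Time difference = UTC+0 - UTC-6 = +6 hours
New hour = (21 + 6) mod 24
= 27 mod 24 = 3
Minutes unchanged → 03:09; 27 ≥ 24 → next day

03:09 (next day)


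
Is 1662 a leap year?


Rules: divisible by 4 AND (not by 100 OR by 400)
1662 ÷ 4 = 415 remainder 2 → not divisible by 4
Not divisible by 4 → not a leap year

No


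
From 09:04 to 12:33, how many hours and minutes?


3h 29m

End time in minutes: 12×60 + 33 = 753
Start time in minutes: 9×60 + 4 = 544
Difference = 753 - 544 = 209 minutes
= 3 hours 29 minutes


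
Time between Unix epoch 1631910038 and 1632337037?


Difference = 1632337037 - 1631910038 = 426999 seconds
In hours: 426999 / 3600 ≈ 118.6
In days: 426999 / 86400 ≈ 4.94

426999 seconds (118.6 hours / 4.94 days)


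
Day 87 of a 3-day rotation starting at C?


Shift B

Shifts: A, B, C
Start: C (index 2)
Day 87: (2 + 87 - 1) mod 3
= 88 mod 3
= 1
Index 1 → shift B


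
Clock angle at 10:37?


Hour hand = 10×30 + 37×0.5 = 318.5°
Minute hand = 37×6 = 222°
Difference = |318.5 - 222| = 96.5°

96.5°


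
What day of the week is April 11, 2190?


Zeller's congruence:
q=11, m=4, k=90, j=21
h = (11 + ⌊13×5/5⌋ + 90 + ⌊90/4⌋ + ⌊21/4⌋ - 2×21) mod 7
= (11 + 13 + 90 + 22 + 5 - 42) mod 7
= 99 mod 7 = 1
h=1 → Sunday

Sunday


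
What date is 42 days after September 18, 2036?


Start: September 18, 2036
Add 42 days
September 18 → October 1: 30 - 18 + 1 = 13 days (42 - 13 = 29 left)
October 1 + 29 = October 30, 2036

October 30, 2036


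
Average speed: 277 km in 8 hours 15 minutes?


Distance: 277 km
Time: 8h 15m = 495 min = 495/60 = 33/4 hours
Speed = 277 ÷ (33/4) = 277 × 4 / 33 = 1108/33 ≈ 33.6 km/h

33.6 km/h


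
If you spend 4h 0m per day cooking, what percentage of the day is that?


Time: 240 minutes
Day: 1440 minutes
Percentage = (240/1440) × 100 ≈ 16.7%

16.7%


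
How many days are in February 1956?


Month: February (month 2)
February: 28 or 29 (leap year)
1956 leap year? Yes

29 days


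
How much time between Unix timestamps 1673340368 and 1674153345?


Difference = 1674153345 - 1673340368 = 812977 seconds
In hours: 812977 / 3600 ≈ 225.8
In days: 812977 / 86400 ≈ 9.41

812977 seconds (225.8 hours / 9.41 days)


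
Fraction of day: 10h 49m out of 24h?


Total minutes: 10×60 + 49 = 649
Day = 24×60 = 1440 minutes
Fraction = 649/1440 ≈ 0.4507
As a percentage: 649/1440 × 100 ≈ 45.07%

0.4507 (45.07%)


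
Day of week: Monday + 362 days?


Start: Monday (index 0)
(0 + 362) mod 7
= 362 mod 7
= 5
Index 5 → Saturday

Saturday


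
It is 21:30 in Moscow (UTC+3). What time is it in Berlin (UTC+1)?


19:30

Time difference = UTC+1 - UTC+3 = -2 hours
New hour = (21 -2) mod 24
= 19 mod 24 = 19
Minutes unchanged → 19:30


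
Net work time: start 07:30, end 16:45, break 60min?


Total time = (16×60+45) - (7×60+30)
= 1005 - 450 = 555 min
Minus break: 555 - 60 = 495 min
= 8h 15m

8h 15m (495 minutes)


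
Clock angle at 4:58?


161.0°

Hour hand = 4×30 + 58×0.5 = 149.0°
Minute hand = 58×6 = 348°
Difference = |149.0 - 348| = 199.0°
Since > 180°: 360 - 199.0 = 161.0°


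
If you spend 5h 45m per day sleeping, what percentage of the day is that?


Time: 345 minutes
Day: 1440 minutes
Percentage = (345/1440) × 100 ≈ 24.0%

24.0%


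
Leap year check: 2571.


Rules: divisible by 4 AND (not by 100 OR by 400)
2571 ÷ 4 = 642 remainder 3 → not divisible by 4
Not divisible by 4 → not a leap year

No


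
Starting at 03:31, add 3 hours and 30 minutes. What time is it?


07:01

Start: 211 minutes from midnight
Add: 210 minutes
Total: 421 minutes
Hours: 421 ÷ 60 = 7 remainder 1


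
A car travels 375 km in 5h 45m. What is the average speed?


65.2 km/h

Distance: 375 km
Time: 5h 45m = 345 min = 345/60 = 23/4 hours
Speed = 375 ÷ (23/4) = 375 × 4 / 23 = 1500/23 ≈ 65.2 km/h


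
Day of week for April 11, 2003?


Friday

Zeller's congruence:
q=11, m=4, k=3, j=20
h = (11 + ⌊13×5/5⌋ + 3 + ⌊3/4⌋ + ⌊20/4⌋ - 2×20) mod 7
= (11 + 13 + 3 + 0 + 5 - 40) mod 7
= -8 mod 7 = 6
h=6 → Friday


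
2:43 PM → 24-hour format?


Input: 2:43 PM
PM: 2 + 12 = 14

14:43


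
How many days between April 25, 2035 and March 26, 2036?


336 days

From April 25, 2035 to March 26, 2036
Rest of April 2035: 30 - 25 = 5
Full months: May 31, June 30, July 31, August 31, September 30, October 31, November 30, December 31, January 31, February 2036 29
Days into March 2036: 26
Total = 5 + 31 + 30 + 31 + 31 + 30 + 31 + 30 + 31 + 31 + 29 + 26 = 336 days


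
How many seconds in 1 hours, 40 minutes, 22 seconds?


Hours: 1 × 3600 = 3600
Minutes: 40 × 60 = 2400
Seconds: 22
Total = 3600 + 2400 + 22 = 6022

6022 seconds


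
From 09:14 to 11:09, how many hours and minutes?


1h 55m

End time in minutes: 11×60 + 9 = 669
Start time in minutes: 9×60 + 14 = 554
Difference = 669 - 554 = 115 minutes
= 1 hours 55 minutes


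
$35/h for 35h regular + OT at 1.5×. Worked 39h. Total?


Regular: 35h × $35 = $1225.00
Overtime: 39 - 35 = 4h
OT pay: 4h × $35 × 1.5 = $210.00
Total = $1225.00 + $210.00 = $1435.00

$1435.00


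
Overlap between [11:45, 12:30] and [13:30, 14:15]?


0 minutes

Meeting A: 705-750 (in minutes from midnight)
Meeting B: 810-855
Overlap start = max(705, 810) = 810
Overlap end = min(750, 855) = 750
Overlap = max(0, 750 - 810) = 0 min


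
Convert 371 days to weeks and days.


Weeks: 371 ÷ 7 = 53 remainder 0

53 weeks 0 days


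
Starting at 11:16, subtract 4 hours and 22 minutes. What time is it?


Start: 676 minutes from midnight
Subtract: 262 minutes
Remaining: 676 - 262 = 414
Hours: 6, Minutes: 54

06:54


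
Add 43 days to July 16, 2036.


Start: July 16, 2036
Add 43 days
July 16 → August 1: 31 - 16 + 1 = 16 days (43 - 16 = 27 left)
August 1 + 27 = August 28, 2036

August 28, 2036


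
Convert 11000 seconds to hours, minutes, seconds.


Hours: 11000 ÷ 3600 = 3 remainder 200
Minutes: 200 ÷ 60 = 3 remainder 20
Seconds: 20

3h 3m 20s


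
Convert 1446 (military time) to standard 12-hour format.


Hour: 14
14 - 12 = 2 → PM

2:46 PM


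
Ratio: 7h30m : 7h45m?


Duration 1: 450 minutes
Duration 2: 465 minutes
Ratio = 450:465
GCD = 15
Simplified = 30:31
As a decimal: 30/31 ≈ 0.97

30:31 (0.97)


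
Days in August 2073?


Month: August (month 8)
August has 31 days

31 days


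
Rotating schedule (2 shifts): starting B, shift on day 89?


Shift B

Shifts: A, B
Start: B (index 1)
Day 89: (1 + 89 - 1) mod 2
= 89 mod 2
= 1
Index 1 → shift B


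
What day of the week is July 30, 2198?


Zeller's congruence:
q=30, m=7, k=98, j=21
h = (30 + ⌊13×8/5⌋ + 98 + ⌊98/4⌋ + ⌊21/4⌋ - 2×21) mod 7
= (30 + 20 + 98 + 24 + 5 - 42) mod 7
= 135 mod 7 = 2
h=2 → Monday

Monday


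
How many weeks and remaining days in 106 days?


Weeks: 106 ÷ 7 = 15 remainder 1

15 weeks 1 days


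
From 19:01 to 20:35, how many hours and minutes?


End time in minutes: 20×60 + 35 = 1235
Start time in minutes: 19×60 + 1 = 1141
Difference = 1235 - 1141 = 94 minutes
= 1 hours 34 minutes

1h 34m


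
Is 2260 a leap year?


Yes

Rules: divisible by 4 AND (not by 100 OR by 400)
2260 ÷ 4 = 565 exactly → divisible by 4
2260 ÷ 100 = 22 remainder 60 → not divisible by 100
Divisible by 4 but not by 100 → leap year


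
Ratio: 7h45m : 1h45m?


Duration 1: 465 minutes
Duration 2: 105 minutes
Ratio = 465:105
GCD = 15
Simplified = 31:7
As a decimal: 31/7 ≈ 4.43

31:7 (4.43)


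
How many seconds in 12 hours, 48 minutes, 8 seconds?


46088 seconds

Hours: 12 × 3600 = 43200
Minutes: 48 × 60 = 2880
Seconds: 8
Total = 43200 + 2880 + 8 = 46088


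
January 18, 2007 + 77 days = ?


April 5, 2007

Start: January 18, 2007
Add 77 days
January 18 → February 1: 31 - 18 + 1 = 14 days (77 - 14 = 63 left)
February 1 → March 1: 28 - 1 + 1 = 28 days (63 - 28 = 35 left)
March 1 → April 1: 31 - 1 + 1 = 31 days (35 - 31 = 4 left)
April 1 + 4 = April 5, 2007


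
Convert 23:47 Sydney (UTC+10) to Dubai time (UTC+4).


17:47

Time difference = UTC+4 - UTC+10 = -6 hours
New hour = (23 -6) mod 24
= 17 mod 24 = 17
Minutes unchanged → 17:47


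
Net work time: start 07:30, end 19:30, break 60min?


Total time = (19×60+30) - (7×60+30)
= 1170 - 450 = 720 min
Minus break: 720 - 60 = 660 min
= 11h 0m

11h 0m (660 minutes)


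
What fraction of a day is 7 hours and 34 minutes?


0.3153 (31.53%)

Total minutes: 7×60 + 34 = 454
Day = 24×60 = 1440 minutes
Fraction = 454/1440 ≈ 0.3153
As a percentage: 454/1440 × 100 ≈ 31.53%


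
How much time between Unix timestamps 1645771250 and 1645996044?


Difference = 1645996044 - 1645771250 = 224794 seconds
In hours: 224794 / 3600 ≈ 62.4
In days: 224794 / 86400 ≈ 2.60

224794 seconds (62.4 hours / 2.60 days)


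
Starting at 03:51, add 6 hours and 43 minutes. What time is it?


Start: 231 minutes from midnight
Add: 403 minutes
Total: 634 minutes
Hours: 634 ÷ 60 = 10 remainder 34

10:34


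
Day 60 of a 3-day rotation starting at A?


Shift C

Shifts: A, B, C
Start: A (index 0)
Day 60: (0 + 60 - 1) mod 3
= 59 mod 3
= 2
Index 2 → shift C


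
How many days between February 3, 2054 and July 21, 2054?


168 days

From February 3, 2054 to July 21, 2054
Rest of February 2054: 28 - 3 = 25
Full months: March 31, April 30, May 31, June 30
Days into July 2054: 21
Total = 25 + 31 + 30 + 31 + 30 + 21 = 168 days


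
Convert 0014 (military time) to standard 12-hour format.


12:14 AM

Hour: 0
0 → 12 AM (midnight)


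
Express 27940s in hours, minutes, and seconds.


Hours: 27940 ÷ 3600 = 7 remainder 2740
Minutes: 2740 ÷ 60 = 45 remainder 40
Seconds: 40

7h 45m 40s


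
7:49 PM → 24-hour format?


19:49

Input: 7:49 PM
PM: 7 + 12 = 19


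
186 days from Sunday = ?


Start: Sunday (index 6)
(6 + 186) mod 7
= 192 mod 7
= 3
Index 3 → Thursday

Thursday


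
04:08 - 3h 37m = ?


Start: 248 minutes from midnight
Subtract: 217 minutes
Remaining: 248 - 217 = 31
Hours: 0, Minutes: 31

00:31


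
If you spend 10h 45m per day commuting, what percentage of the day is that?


44.8%

Time: 645 minutes
Day: 1440 minutes
Percentage = (645/1440) × 100 ≈ 44.8%


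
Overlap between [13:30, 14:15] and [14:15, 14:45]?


Meeting A: 810-855 (in minutes from midnight)
Meeting B: 855-885
Overlap start = max(810, 855) = 855
Overlap end = min(855, 885) = 855
Overlap = max(0, 855 - 855) = 0 min

0 minutes


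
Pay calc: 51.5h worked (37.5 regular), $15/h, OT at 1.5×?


Regular: 37.5h × $15 = $562.50
Overtime: 51.5 - 37.5 = 14.0h
OT pay: 14.0h × $15 × 1.5 = $315.00
Total = $562.50 + $315.00 = $877.50

$877.50


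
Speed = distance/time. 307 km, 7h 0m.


Distance: 307 km
Time: 7 hours
Speed = 307 / 7 ≈ 43.9 km/h

43.9 km/h


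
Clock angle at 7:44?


Hour hand = 7×30 + 44×0.5 = 232.0°
Minute hand = 44×6 = 264°
Difference = |232.0 - 264| = 32.0°

32.0°


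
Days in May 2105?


Month: May (month 5)
May has 31 days

31 days


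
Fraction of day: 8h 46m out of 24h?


0.3653 (36.53%)

Total minutes: 8×60 + 46 = 526
Day = 24×60 = 1440 minutes
Fraction = 526/1440 ≈ 0.3653
As a percentage: 526/1440 × 100 ≈ 36.53%


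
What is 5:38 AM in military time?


05:38

Input: 5:38 AM
AM hour stays: 5


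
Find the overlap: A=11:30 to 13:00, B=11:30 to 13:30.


Meeting A: 690-780 (in minutes from midnight)
Meeting B: 690-810
Overlap start = max(690, 690) = 690
Overlap end = min(780, 810) = 780
Overlap = max(0, 780 - 690) = 90 min

90 minutes


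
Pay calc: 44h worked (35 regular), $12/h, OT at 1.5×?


$582.00

Regular: 35h × $12 = $420.00
Overtime: 44 - 35 = 9h
OT pay: 9h × $12 × 1.5 = $162.00
Total = $420.00 + $162.00 = $582.00


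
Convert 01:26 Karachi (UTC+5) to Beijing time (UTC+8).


04:26

Time difference = UTC+8 - UTC+5 = +3 hours
New hour = (1 + 3) mod 24
= 4 mod 24 = 4
Minutes unchanged → 04:26


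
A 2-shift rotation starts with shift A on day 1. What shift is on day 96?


Shift B

Shifts: A, B
Start: A (index 0)
Day 96: (0 + 96 - 1) mod 2
= 95 mod 2
= 1
Index 1 → shift B


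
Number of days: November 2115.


30 days

Month: November (month 11)
November has 30 days


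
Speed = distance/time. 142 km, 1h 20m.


106.5 km/h

Distance: 142 km
Time: 1h 20m = 80 min = 80/60 = 4/3 hours
Speed = 142 ÷ (4/3) = 142 × 3 / 4 = 426/4 = 106.5 km/h


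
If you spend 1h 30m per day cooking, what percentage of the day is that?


6.3%

Time: 90 minutes
Day: 1440 minutes
Percentage = (90/1440) × 100 ≈ 6.3%


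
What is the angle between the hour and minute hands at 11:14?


107.0°

Hour hand = 11×30 + 14×0.5 = 337.0°
Minute hand = 14×6 = 84°
Difference = |337.0 - 84| = 253.0°
Since > 180°: 360 - 253.0 = 107.0°


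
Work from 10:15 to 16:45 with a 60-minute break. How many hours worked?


Total time = (16×60+45) - (10×60+15)
= 1005 - 615 = 390 min
Minus break: 390 - 60 = 330 min
= 5h 30m

5h 30m (330 minutes)


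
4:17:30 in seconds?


Hours: 4 × 3600 = 14400
Minutes: 17 × 60 = 1020
Seconds: 30
Total = 14400 + 1020 + 30 = 15450

15450 seconds


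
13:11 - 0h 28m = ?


12:43

Start: 791 minutes from midnight
Subtract: 28 minutes
Remaining: 791 - 28 = 763
Hours: 12, Minutes: 43


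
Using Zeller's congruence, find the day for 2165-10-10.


Zeller's congruence:
q=10, m=10, k=65, j=21
h = (10 + ⌊13×11/5⌋ + 65 + ⌊65/4⌋ + ⌊21/4⌋ - 2×21) mod 7
= (10 + 28 + 65 + 16 + 5 - 42) mod 7
= 82 mod 7 = 5
h=5 → Thursday

Thursday


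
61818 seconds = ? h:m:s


17h 10m 18s

Hours: 61818 ÷ 3600 = 17 remainder 618
Minutes: 618 ÷ 60 = 10 remainder 18
Seconds: 18


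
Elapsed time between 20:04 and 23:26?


End time in minutes: 23×60 + 26 = 1406
Start time in minutes: 20×60 + 4 = 1204
Difference = 1406 - 1204 = 202 minutes
= 3 hours 22 minutes

3h 22m


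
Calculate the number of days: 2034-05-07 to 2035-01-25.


From May 7, 2034 to January 25, 2035
Rest of May 2034: 31 - 7 = 24
Full months: June 30, July 31, August 31, September 30, October 31, November 30, December 31
Days into January 2035: 25
Total = 24 + 30 + 31 + 31 + 30 + 31 + 30 + 31 + 25 = 263 days

263 days


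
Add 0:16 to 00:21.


00:37

Start: 21 minutes from midnight
Add: 16 minutes
Total: 37 minutes
Hours: 37 ÷ 60 = 0 remainder 37


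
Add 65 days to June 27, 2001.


August 31, 2001

Start: June 27, 2001
Add 65 days
June 27 → July 1: 30 - 27 + 1 = 4 days (65 - 4 = 61 left)
July 1 → August 1: 31 - 1 + 1 = 31 days (61 - 31 = 30 left)
August 1 + 30 = August 31, 2001


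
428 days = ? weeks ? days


Weeks: 428 ÷ 7 = 61 remainder 1

61 weeks 1 days


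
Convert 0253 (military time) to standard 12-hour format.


2:53 AM

Hour: 2
2 < 12 → AM


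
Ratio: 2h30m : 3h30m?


5:7 (0.71)

Duration 1: 150 minutes
Duration 2: 210 minutes
Ratio = 150:210
GCD = 30
Simplified = 5:7
As a decimal: 5/7 ≈ 0.71


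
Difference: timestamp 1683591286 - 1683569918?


Difference = 1683591286 - 1683569918 = 21368 seconds
In hours: 21368 / 3600 ≈ 5.9
In days: 21368 / 86400 ≈ 0.25

21368 seconds (5.9 hours / 0.25 days)


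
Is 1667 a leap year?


No

Rules: divisible by 4 AND (not by 100 OR by 400)
1667 ÷ 4 = 416 remainder 3 → not divisible by 4
Not divisible by 4 → not a leap year


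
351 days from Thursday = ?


Start: Thursday (index 3)
(3 + 351) mod 7
= 354 mod 7
= 4
Index 4 → Friday

Friday


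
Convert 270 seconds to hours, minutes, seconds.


Hours: 270 ÷ 3600 = 0 remainder 270
Minutes: 270 ÷ 60 = 4 remainder 30
Seconds: 30

0h 4m 30s


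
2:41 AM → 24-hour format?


02:41

Input: 2:41 AM
AM hour stays: 2


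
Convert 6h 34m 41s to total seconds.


23681 seconds

Hours: 6 × 3600 = 21600
Minutes: 34 × 60 = 2040
Seconds: 41
Total = 21600 + 2040 + 41 = 23681


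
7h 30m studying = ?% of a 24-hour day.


31.3%

Time: 450 minutes
Day: 1440 minutes
Percentage = (450/1440) × 100 ≈ 31.3%


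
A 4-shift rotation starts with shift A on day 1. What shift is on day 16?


Shift D

Shifts: A, B, C, D
Start: A (index 0)
Day 16: (0 + 16 - 1) mod 4
= 15 mod 4
= 3
Index 3 → shift D


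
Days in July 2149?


31 days

Month: July (month 7)
July has 31 days


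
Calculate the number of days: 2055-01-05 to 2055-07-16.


192 days

From January 5, 2055 to July 16, 2055
Rest of January 2055: 31 - 5 = 26
Full months: February 2055 28, March 31, April 30, May 31, June 30
Days into July 2055: 16
Total = 26 + 28 + 31 + 30 + 31 + 30 + 16 = 192 days


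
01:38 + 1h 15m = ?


02:53

Start: 98 minutes from midnight
Add: 75 minutes
Total: 173 minutes
Hours: 173 ÷ 60 = 2 remainder 53


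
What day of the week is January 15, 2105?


Zeller's congruence:
q=15, m=13, k=4, j=21
h = (15 + ⌊13×14/5⌋ + 4 + ⌊4/4⌋ + ⌊21/4⌋ - 2×21) mod 7
= (15 + 36 + 4 + 1 + 5 - 42) mod 7
= 19 mod 7 = 5
h=5 → Thursday

Thursday


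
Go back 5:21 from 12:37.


Start: 757 minutes from midnight
Subtract: 321 minutes
Remaining: 757 - 321 = 436
Hours: 7, Minutes: 16

07:16


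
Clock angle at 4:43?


Hour hand = 4×30 + 43×0.5 = 141.5°
Minute hand = 43×6 = 258°
Difference = |141.5 - 258| = 116.5°

116.5°


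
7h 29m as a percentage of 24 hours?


Total minutes: 7×60 + 29 = 449
Day = 24×60 = 1440 minutes
Fraction = 449/1440 ≈ 0.3118
As a percentage: 449/1440 × 100 ≈ 31.18%

0.3118 (31.18%)


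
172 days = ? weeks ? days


Weeks: 172 ÷ 7 = 24 remainder 4

24 weeks 4 days


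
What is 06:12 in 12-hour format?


Hour: 6
6 < 12 → AM

6:12 AM


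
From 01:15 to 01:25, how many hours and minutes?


End time in minutes: 1×60 + 25 = 85
Start time in minutes: 1×60 + 15 = 75
Difference = 85 - 75 = 10 minutes
= 0 hours 10 minutes

0h 10m


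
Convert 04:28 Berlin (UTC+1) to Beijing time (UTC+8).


Time difference = UTC+8 - UTC+1 = +7 hours
New hour = (4 + 7) mod 24
= 11 mod 24 = 11
Minutes unchanged → 11:28

11:28


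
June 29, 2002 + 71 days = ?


September 8, 2002

Start: June 29, 2002
Add 71 days
June 29 → July 1: 30 - 29 + 1 = 2 days (71 - 2 = 69 left)
July 1 → August 1: 31 - 1 + 1 = 31 days (69 - 31 = 38 left)
August 1 → September 1: 31 - 1 + 1 = 31 days (38 - 31 = 7 left)
September 1 + 7 = September 8, 2002


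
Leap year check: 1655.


No

Rules: divisible by 4 AND (not by 100 OR by 400)
1655 ÷ 4 = 413 remainder 3 → not divisible by 4
Not divisible by 4 → not a leap year


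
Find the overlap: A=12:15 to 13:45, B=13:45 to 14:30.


0 minutes

Meeting A: 735-825 (in minutes from midnight)
Meeting B: 825-870
Overlap start = max(735, 825) = 825
Overlap end = min(825, 870) = 825
Overlap = max(0, 825 - 825) = 0 min


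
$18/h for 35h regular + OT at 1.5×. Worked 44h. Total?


Regular: 35h × $18 = $630.00
Overtime: 44 - 35 = 9h
OT pay: 9h × $18 × 1.5 = $243.00
Total = $630.00 + $243.00 = $873.00

$873.00


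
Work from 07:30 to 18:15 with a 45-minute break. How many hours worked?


10h 0m (600 minutes)

Total time = (18×60+15) - (7×60+30)
= 1095 - 450 = 645 min
Minus break: 645 - 45 = 600 min
= 10h 0m


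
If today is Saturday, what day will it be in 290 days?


Tuesday

Start: Saturday (index 5)
(5 + 290) mod 7
= 295 mod 7
= 1
Index 1 → Tuesday


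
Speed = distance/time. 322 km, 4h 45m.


Distance: 322 km
Time: 4h 45m = 285 min = 285/60 = 19/4 hours
Speed = 322 ÷ (19/4) = 322 × 4 / 19 = 1288/19 ≈ 67.8 km/h

67.8 km/h


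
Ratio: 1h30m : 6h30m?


3:13 (0.23)

Duration 1: 90 minutes
Duration 2: 390 minutes
Ratio = 90:390
GCD = 30
Simplified = 3:13
As a decimal: 3/13 ≈ 0.23


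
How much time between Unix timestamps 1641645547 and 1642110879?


Difference = 1642110879 - 1641645547 = 465332 seconds
In hours: 465332 / 3600 ≈ 129.3
In days: 465332 / 86400 ≈ 5.39

465332 seconds (129.3 hours / 5.39 days)


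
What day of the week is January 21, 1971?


Thursday

Zeller's congruence:
q=21, m=13, k=70, j=19
h = (21 + ⌊13×14/5⌋ + 70 + ⌊70/4⌋ + ⌊19/4⌋ - 2×19) mod 7
= (21 + 36 + 70 + 17 + 4 - 38) mod 7
= 110 mod 7 = 5
h=5 → Thursday


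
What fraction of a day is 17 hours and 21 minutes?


Total minutes: 17×60 + 21 = 1041
Day = 24×60 = 1440 minutes
Fraction = 1041/1440 ≈ 0.7229
As a percentage: 1041/1440 × 100 ≈ 72.29%

0.7229 (72.29%)


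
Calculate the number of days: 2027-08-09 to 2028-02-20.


From August 9, 2027 to February 20, 2028
Rest of August 2027: 31 - 9 = 22
Full months: September 30, October 31, November 30, December 31, January 31
Days into February 2028: 20
Total = 22 + 30 + 31 + 30 + 31 + 31 + 20 = 195 days

195 days


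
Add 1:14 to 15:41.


16:55

Start: 941 minutes from midnight
Add: 74 minutes
Total: 1015 minutes
Hours: 1015 ÷ 60 = 16 remainder 55


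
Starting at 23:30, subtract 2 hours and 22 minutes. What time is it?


21:08

Start: 1410 minutes from midnight
Subtract: 142 minutes
Remaining: 1410 - 142 = 1268
Hours: 21, Minutes: 8


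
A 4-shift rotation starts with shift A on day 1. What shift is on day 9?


Shifts: A, B, C, D
Start: A (index 0)
Day 9: (0 + 9 - 1) mod 4
= 8 mod 4
= 0
Index 0 → shift A

Shift A


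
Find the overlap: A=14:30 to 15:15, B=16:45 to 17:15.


Meeting A: 870-915 (in minutes from midnight)
Meeting B: 1005-1035
Overlap start = max(870, 1005) = 1005
Overlap end = min(915, 1035) = 915
Overlap = max(0, 915 - 1005) = 0 min

0 minutes


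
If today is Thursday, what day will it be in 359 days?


Saturday

Start: Thursday (index 3)
(3 + 359) mod 7
= 362 mod 7
= 5
Index 5 → Saturday


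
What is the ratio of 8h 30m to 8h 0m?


17:16 (1.06)

Duration 1: 510 minutes
Duration 2: 480 minutes
Ratio = 510:480
GCD = 30
Simplified = 17:16
As a decimal: 17/16 ≈ 1.06


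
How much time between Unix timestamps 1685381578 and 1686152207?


Difference = 1686152207 - 1685381578 = 770629 seconds
In hours: 770629 / 3600 ≈ 214.1
In days: 770629 / 86400 ≈ 8.92

770629 seconds (214.1 hours / 8.92 days)


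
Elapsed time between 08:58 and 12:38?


End time in minutes: 12×60 + 38 = 758
Start time in minutes: 8×60 + 58 = 538
Difference = 758 - 538 = 220 minutes
= 3 hours 40 minutes

3h 40m


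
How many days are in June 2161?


30 days

Month: June (month 6)
June has 30 days


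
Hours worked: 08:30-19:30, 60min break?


10h 0m (600 minutes)

Total time = (19×60+30) - (8×60+30)
= 1170 - 510 = 660 min
Minus break: 660 - 60 = 600 min
= 10h 0m


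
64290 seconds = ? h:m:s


17h 51m 30s

Hours: 64290 ÷ 3600 = 17 remainder 3090
Minutes: 3090 ÷ 60 = 51 remainder 30
Seconds: 30


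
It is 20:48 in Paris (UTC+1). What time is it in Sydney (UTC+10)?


Time difference = UTC+10 - UTC+1 = +9 hours
New hour = (20 + 9) mod 24
= 29 mod 24 = 5
Minutes unchanged → 05:48; 29 ≥ 24 → next day

05:48 (next day)


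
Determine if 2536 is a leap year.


Yes

Rules: divisible by 4 AND (not by 100 OR by 400)
2536 ÷ 4 = 634 exactly → divisible by 4
2536 ÷ 100 = 25 remainder 36 → not divisible by 100
Divisible by 4 but not by 100 → leap year


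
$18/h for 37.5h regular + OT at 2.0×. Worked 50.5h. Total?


Regular: 37.5h × $18 = $675.00
Overtime: 50.5 - 37.5 = 13.0h
OT pay: 13.0h × $18 × 2.0 = $468.00
Total = $675.00 + $468.00 = $1143.00

$1143.00


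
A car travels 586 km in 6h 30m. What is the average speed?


90.2 km/h

Distance: 586 km
Time: 6h 30m = 390 min = 390/60 = 13/2 hours
Speed = 586 ÷ (13/2) = 586 × 2 / 13 = 1172/13 ≈ 90.2 km/h


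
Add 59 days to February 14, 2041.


Start: February 14, 2041
Add 59 days
February 14 → March 1: 28 - 14 + 1 = 15 days (59 - 15 = 44 left)
March 1 → April 1: 31 - 1 + 1 = 31 days (44 - 31 = 13 left)
April 1 + 13 = April 14, 2041

April 14, 2041


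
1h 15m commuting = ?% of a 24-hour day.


Time: 75 minutes
Day: 1440 minutes
Percentage = (75/1440) × 100 ≈ 5.2%

5.2%


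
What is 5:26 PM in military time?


17:26

Input: 5:26 PM
PM: 5 + 12 = 17


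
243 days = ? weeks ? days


Weeks: 243 ÷ 7 = 34 remainder 5

34 weeks 5 days


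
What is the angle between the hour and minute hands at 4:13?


Hour hand = 4×30 + 13×0.5 = 126.5°
Minute hand = 13×6 = 78°
Difference = |126.5 - 78| = 48.5°

48.5°


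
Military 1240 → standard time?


Hour: 12
12 → 12 PM (noon)

12:40 PM


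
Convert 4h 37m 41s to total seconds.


Hours: 4 × 3600 = 14400
Minutes: 37 × 60 = 2220
Seconds: 41
Total = 14400 + 2220 + 41 = 16661

16661 seconds


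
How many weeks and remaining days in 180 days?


Weeks: 180 ÷ 7 = 25 remainder 5

25 weeks 5 days


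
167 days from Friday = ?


Thursday

Start: Friday (index 4)
(4 + 167) mod 7
= 171 mod 7
= 3
Index 3 → Thursday


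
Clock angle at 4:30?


Hour hand = 4×30 + 30×0.5 = 135.0°
Minute hand = 30×6 = 180°
Difference = |135.0 - 180| = 45.0°

45.0°


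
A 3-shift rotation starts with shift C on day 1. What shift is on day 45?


Shifts: A, B, C
Start: C (index 2)
Day 45: (2 + 45 - 1) mod 3
= 46 mod 3
= 1
Index 1 → shift B

Shift B


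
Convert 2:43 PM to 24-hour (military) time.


14:43

Input: 2:43 PM
PM: 2 + 12 = 14


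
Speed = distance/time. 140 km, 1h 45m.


80.0 km/h

Distance: 140 km
Time: 1h 45m = 105 min = 105/60 = 7/4 hours
Speed = 140 ÷ (7/4) = 140 × 4 / 7 = 560/7 = 80.0 km/h


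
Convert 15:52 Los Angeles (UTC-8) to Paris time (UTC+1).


Time difference = UTC+1 - UTC-8 = +9 hours
New hour = (15 + 9) mod 24
= 24 mod 24 = 0
Minutes unchanged → 00:52; 24 ≥ 24 → next day

00:52 (next day)


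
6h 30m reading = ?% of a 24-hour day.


27.1%

Time: 390 minutes
Day: 1440 minutes
Percentage = (390/1440) × 100 ≈ 27.1%


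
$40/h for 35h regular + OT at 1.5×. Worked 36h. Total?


$1460.00

Regular: 35h × $40 = $1400.00
Overtime: 36 - 35 = 1h
OT pay: 1h × $40 × 1.5 = $60.00
Total = $1400.00 + $60.00 = $1460.00


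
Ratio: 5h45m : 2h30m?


Duration 1: 345 minutes
Duration 2: 150 minutes
Ratio = 345:150
GCD = 15
Simplified = 23:10
As a decimal: 23/10 = 2.30

23:10 (2.30)


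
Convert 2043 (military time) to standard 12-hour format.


8:43 PM

Hour: 20
20 - 12 = 8 → PM


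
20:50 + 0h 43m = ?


21:33

Start: 1250 minutes from midnight
Add: 43 minutes
Total: 1293 minutes
Hours: 1293 ÷ 60 = 21 remainder 33


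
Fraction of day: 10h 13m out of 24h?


0.4257 (42.57%)

Total minutes: 10×60 + 13 = 613
Day = 24×60 = 1440 minutes
Fraction = 613/1440 ≈ 0.4257
As a percentage: 613/1440 × 100 ≈ 42.57%


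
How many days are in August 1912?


Month: August (month 8)
August has 31 days

31 days


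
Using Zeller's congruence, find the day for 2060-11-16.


Tuesday

Zeller's congruence:
q=16, m=11, k=60, j=20
h = (16 + ⌊13×12/5⌋ + 60 + ⌊60/4⌋ + ⌊20/4⌋ - 2×20) mod 7
= (16 + 31 + 60 + 15 + 5 - 40) mod 7
= 87 mod 7 = 3
h=3 → Tuesday


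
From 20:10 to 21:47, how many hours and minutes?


End time in minutes: 21×60 + 47 = 1307
Start time in minutes: 20×60 + 10 = 1210
Difference = 1307 - 1210 = 97 minutes
= 1 hours 37 minutes

1h 37m


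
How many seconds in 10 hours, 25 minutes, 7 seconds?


Hours: 10 × 3600 = 36000
Minutes: 25 × 60 = 1500
Seconds: 7
Total = 36000 + 1500 + 7 = 37507

37507 seconds


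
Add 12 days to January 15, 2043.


January 27, 2043

Start: January 15, 2043
Add 12 days
January 15 + 12 = January 27, 2043


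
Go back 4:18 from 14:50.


10:32

Start: 890 minutes from midnight
Subtract: 258 minutes
Remaining: 890 - 258 = 632
Hours: 10, Minutes: 32


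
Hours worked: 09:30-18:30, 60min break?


Total time = (18×60+30) - (9×60+30)
= 1110 - 570 = 540 min
Minus break: 540 - 60 = 480 min
= 8h 0m

8h 0m (480 minutes)


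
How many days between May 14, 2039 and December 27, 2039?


227 days

From May 14, 2039 to December 27, 2039
Rest of May 2039: 31 - 14 = 17
Full months: June 30, July 31, August 31, September 30, October 31, November 30
Days into December 2039: 27
Total = 17 + 30 + 31 + 31 + 30 + 31 + 30 + 27 = 227 days


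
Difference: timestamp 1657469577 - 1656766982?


Difference = 1657469577 - 1656766982 = 702595 seconds
In hours: 702595 / 3600 ≈ 195.2
In days: 702595 / 86400 ≈ 8.13

702595 seconds (195.2 hours / 8.13 days)


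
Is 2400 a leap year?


Yes

Rules: divisible by 4 AND (not by 100 OR by 400)
2400 ÷ 4 = 600 exactly → divisible by 4
2400 ÷ 100 = 24 exactly → divisible by 100
2400 ÷ 400 = 6 exactly → divisible by 400
Divisible by 400 → leap year


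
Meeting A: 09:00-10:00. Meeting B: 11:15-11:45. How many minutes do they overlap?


Meeting A: 540-600 (in minutes from midnight)
Meeting B: 675-705
Overlap start = max(540, 675) = 675
Overlap end = min(600, 705) = 600
Overlap = max(0, 600 - 675) = 0 min

0 minutes


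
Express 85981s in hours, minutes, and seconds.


23h 53m 1s

Hours: 85981 ÷ 3600 = 23 remainder 3181
Minutes: 3181 ÷ 60 = 53 remainder 1
Seconds: 1
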